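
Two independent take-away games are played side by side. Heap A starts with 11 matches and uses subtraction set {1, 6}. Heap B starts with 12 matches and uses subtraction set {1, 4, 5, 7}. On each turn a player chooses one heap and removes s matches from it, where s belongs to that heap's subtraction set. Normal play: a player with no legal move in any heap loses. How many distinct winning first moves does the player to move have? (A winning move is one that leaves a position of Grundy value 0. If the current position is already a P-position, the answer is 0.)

1

Heap A, S = {1, 6}:
G(0) = 0
G(1) = mex{0} = 1
G(2) = mex{1} = 0
G(3) = mex{0} = 1
G(4) = mex{1} = 0
G(5) = mex{0} = 1
G(6) = mex{1,0} = 2
G(7) = mex{2,1} = 0
G(8) = mex{0,0} = 1
G(9) = mex{1,1} = 0
G(10) = mex{0,0} = 1
G(11) = mex{1,1} = 0
G_A(11) = 0.
Heap B, S = {1, 4, 5, 7}:
n :  0  1  2  3  4  5  6  7  8  9 10 11 12
G :  0  1  0  1  2  3  2  3  0  1  0  1  2
G_B(12) = 2.
Combined Grundy value = 0 ⊕ 2 = 2.
A winning move leaves total XOR = 0, i.e. changes one component's Grundy value g to g ⊕ X where X is the current total.
Heap A: need g' = 0⊕2 = 2. Options: 11−1→G=1, 11−6→G=1. Hits: 0.
Heap B: need g' = 2⊕2 = 0. Options: 12−1→G=1, 12−4→G=0, 12−5→G=3, 12−7→G=3. Hits: 1.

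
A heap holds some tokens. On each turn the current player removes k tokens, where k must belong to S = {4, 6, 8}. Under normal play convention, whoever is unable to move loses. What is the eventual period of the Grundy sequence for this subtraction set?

G(0) = 0
G(1) = mex{} = 0
G(2) = mex{} = 0
G(3) = mex{} = 0
G(4) = mex{0} = 1
G(5) = mex{0} = 1
G(6) = mex{0,0} = 1
G(7) = mex{0,0} = 1
G(8) = mex{1,0,0} = 2
G(9) = mex{1,0,0} = 2
G(10) = mex{1,1,0} = 2
G(11) = mex{1,1,0} = 2
G(12) = mex{2,1,1} = 0
G(13) = mex{2,1,1} = 0
G(14) = mex{2,2,1} = 0
G(15) = mex{2,2,1} = 0
G(16) = mex{0,2,2} = 1
G(17) = mex{0,2,2} = 1
G(18) = mex{0,0,2} = 1
G(19) = mex{0,0,2} = 1
G(20) = mex{1,0,0} = 2
G(21) = mex{1,0,0} = 2
G(22) = mex{1,1,0} = 2
G(23) = mex{1,1,0} = 2
G(24) = mex{2,1,1} = 0
G(25) = mex{2,1,1} = 0
G(n+12) = G(n) holds for n = 0,…,7 (a full window of length max(S) = 8), so the sequence is purely periodic with period 12.

12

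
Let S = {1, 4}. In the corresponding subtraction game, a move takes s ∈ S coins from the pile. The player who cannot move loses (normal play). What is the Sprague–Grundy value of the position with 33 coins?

1

G(0) = 0
G(1) = mex{0} = 1
G(2) = mex{1} = 0
G(3) = mex{0} = 1
G(4) = mex{1,0} = 2
G(5) = mex{2,1} = 0
G(6) = mex{0,0} = 1
G(7) = mex{1,1} = 0
G(8) = mex{0,2} = 1
G(9) = mex{1,0} = 2
G(10) = mex{2,1} = 0
G(11) = mex{0,0} = 1
G(12) = mex{1,1} = 0
G(13) = mex{0,2} = 1
G(14) = mex{1,0} = 2
G(15) = mex{2,1} = 0
G(16) = mex{0,0} = 1
G(17) = mex{1,1} = 0
G(18) = mex{0,2} = 1
G(19) = mex{1,0} = 2
G(20) = mex{2,1} = 0
G(21) = mex{0,0} = 1
G(22) = mex{1,1} = 0
G(23) = mex{0,2} = 1
G(24) = mex{1,0} = 2
G(25) = mex{2,1} = 0
G(26) = mex{0,0} = 1
G(27) = mex{1,1} = 0
G(28) = mex{0,2} = 1
G(29) = mex{1,0} = 2
G(30) = mex{2,1} = 0
G(31) = mex{0,0} = 1
G(32) = mex{1,1} = 0
G(33) = mex{0,2} = 1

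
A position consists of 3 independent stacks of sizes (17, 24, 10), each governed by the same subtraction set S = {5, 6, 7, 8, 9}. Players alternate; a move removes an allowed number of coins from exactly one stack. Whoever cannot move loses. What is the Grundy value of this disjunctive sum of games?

All stacks use S = {5, 6, 7, 8, 9}:
G(0) = 0
G(1) = mex{} = 0
G(2) = mex{} = 0
G(3) = mex{} = 0
G(4) = mex{} = 0
G(5) = mex{0} = 1
G(6) = mex{0,0} = 1
G(7) = mex{0,0,0} = 1
G(8) = mex{0,0,0,0} = 1
G(9) = mex{0,0,0,0,0} = 1
G(10) = mex{1,0,0,0,0} = 2
G(11) = mex{1,1,0,0,0} = 2
G(12) = mex{1,1,1,0,0} = 2
G(13) = mex{1,1,1,1,0} = 2
G(14) = mex{1,1,1,1,1} = 0
G(15) = mex{2,1,1,1,1} = 0
G(16) = mex{2,2,1,1,1} = 0
G(17) = mex{2,2,2,1,1} = 0
G(18) = mex{2,2,2,2,1} = 0
G(19) = mex{0,2,2,2,2} = 1
G(20) = mex{0,0,2,2,2} = 1
G(21) = mex{0,0,0,2,2} = 1
G(22) = mex{0,0,0,0,2} = 1
G(23) = mex{0,0,0,0,0} = 1
G(24) = mex{1,0,0,0,0} = 2
Stack A: G(17) = 0.
Stack B: G(24) = 2.
Stack C: G(10) = 2.
Combined Grundy value = 0 ⊕ 2 ⊕ 2 = 0.

0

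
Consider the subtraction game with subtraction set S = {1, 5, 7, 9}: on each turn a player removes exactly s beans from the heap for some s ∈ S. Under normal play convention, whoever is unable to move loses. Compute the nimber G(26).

n :  0  1  2  3  4  5  6  7  8  9 10 11 12 13 14 15 16 17 18 19 20 21 22 23 24 25 26
G :  0  1  0  1  0  1  0  1  0  1  0  1  0  1  0  1  0  1  0  1  0  1  0  1  0  1  0

0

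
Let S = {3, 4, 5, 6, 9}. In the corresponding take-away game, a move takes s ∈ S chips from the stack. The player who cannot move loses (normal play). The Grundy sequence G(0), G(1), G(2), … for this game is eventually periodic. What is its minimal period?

12

G(0) = 0
G(1) = mex{} = 0
G(2) = mex{} = 0
G(3) = mex{0} = 1
G(4) = mex{0,0} = 1
G(5) = mex{0,0,0} = 1
G(6) = mex{1,0,0,0} = 2
G(7) = mex{1,1,0,0} = 2
G(8) = mex{1,1,1,0} = 2
G(9) = mex{2,1,1,1,0} = 3
G(10) = mex{2,2,1,1,0} = 3
G(11) = mex{2,2,2,1,0} = 3
G(12) = mex{3,2,2,2,1} = 0
G(13) = mex{3,3,2,2,1} = 0
G(14) = mex{3,3,3,2,1} = 0
G(15) = mex{0,3,3,3,2} = 1
G(16) = mex{0,0,3,3,2} = 1
G(17) = mex{0,0,0,3,2} = 1
G(18) = mex{1,0,0,0,3} = 2
G(19) = mex{1,1,0,0,3} = 2
G(20) = mex{1,1,1,0,3} = 2
G(21) = mex{2,1,1,1,0} = 3
G(22) = mex{2,2,1,1,0} = 3
G(23) = mex{2,2,2,1,0} = 3
G(24) = mex{3,2,2,2,1} = 0
G(25) = mex{3,3,2,2,1} = 0
G(n+12) = G(n) holds for n = 0,…,8 (a full window of length max(S) = 9), so the sequence is purely periodic with period 12.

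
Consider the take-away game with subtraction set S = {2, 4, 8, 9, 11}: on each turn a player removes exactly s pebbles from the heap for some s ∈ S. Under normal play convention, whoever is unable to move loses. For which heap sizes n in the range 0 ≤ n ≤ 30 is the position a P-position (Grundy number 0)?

0, 1, 6, 7, 13, 19, 20, 25, 26

G(0) = 0
G(1) = mex{} = 0
G(2) = mex{0} = 1
G(3) = mex{0} = 1
G(4) = mex{1,0} = 2
G(5) = mex{1,0} = 2
G(6) = mex{2,1} = 0
G(7) = mex{2,1} = 0
G(8) = mex{0,2,0} = 1
G(9) = mex{0,2,0,0} = 1
G(10) = mex{1,0,1,0} = 2
G(11) = mex{1,0,1,1,0} = 2
G(12) = mex{2,1,2,1,0} = 3
G(13) = mex{2,1,2,2,1} = 0
G(14) = mex{3,2,0,2,1} = 4
G(15) = mex{0,2,0,0,2} = 1
G(16) = mex{4,3,1,0,2} = 5
G(17) = mex{1,0,1,1,0} = 2
G(18) = mex{5,4,2,1,0} = 3
G(19) = mex{2,1,2,2,1} = 0
G(20) = mex{3,5,3,2,1} = 0
G(21) = mex{0,2,0,3,2} = 1
G(22) = mex{0,3,4,0,2} = 1
G(23) = mex{1,0,1,4,3} = 2
G(24) = mex{1,0,5,1,0} = 2
G(25) = mex{2,1,2,5,4} = 0
G(26) = mex{2,1,3,2,1} = 0
G(27) = mex{0,2,0,3,5} = 1
G(28) = mex{0,2,0,0,2} = 1
G(29) = mex{1,0,1,0,3} = 2
G(30) = mex{1,0,1,1,0} = 2
P-positions are exactly the n with G(n) = 0.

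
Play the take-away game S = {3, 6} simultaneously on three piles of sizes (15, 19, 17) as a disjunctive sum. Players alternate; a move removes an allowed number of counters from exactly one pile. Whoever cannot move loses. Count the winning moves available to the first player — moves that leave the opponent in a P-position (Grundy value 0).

All piles use S = {3, 6}:
n :  0  1  2  3  4  5  6  7  8  9 10 11 12 13 14 15 16 17 18 19
G :  0  0  0  1  1  1  2  2  2  0  0  0  1  1  1  2  2  2  0  0
Pile A: G(15) = 2.
Pile B: G(19) = 0.
Pile C: G(17) = 2.
Combined Grundy value = 2 ⊕ 0 ⊕ 2 = 0.
A winning move leaves total XOR = 0, i.e. changes one component's Grundy value g to g ⊕ X where X is the current total.
Pile A: target g' = 2⊕0 = 2, but every legal move changes the Grundy value (mex property), so 0 moves.
Pile B: target g' = 0⊕0 = 0, but every legal move changes the Grundy value (mex property), so 0 moves.
Pile C: target g' = 2⊕0 = 2, but every legal move changes the Grundy value (mex property), so 0 moves.

0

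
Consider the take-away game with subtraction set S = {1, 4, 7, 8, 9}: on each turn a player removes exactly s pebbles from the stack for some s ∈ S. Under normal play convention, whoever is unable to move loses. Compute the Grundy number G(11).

4

G(0) = 0
G(1) = mex{0} = 1
G(2) = mex{1} = 0
G(3) = mex{0} = 1
G(4) = mex{1,0} = 2
G(5) = mex{2,1} = 0
G(6) = mex{0,0} = 1
G(7) = mex{1,1,0} = 2
G(8) = mex{2,2,1,0} = 3
G(9) = mex{3,0,0,1,0} = 2
G(10) = mex{2,1,1,0,1} = 3
G(11) = mex{3,2,2,1,0} = 4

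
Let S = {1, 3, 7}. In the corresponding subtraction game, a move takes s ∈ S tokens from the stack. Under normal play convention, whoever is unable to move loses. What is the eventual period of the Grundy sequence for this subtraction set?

n :  0  1  2  3  4  5  6  7  8  9 10 11 12 13 14
G :  0  1  0  1  0  1  0  1  0  1  0  1  0  1  0
G(n+2) = G(n) holds for n = 0,…,6 (a full window of length max(S) = 7), so the sequence is purely periodic with period 2.

2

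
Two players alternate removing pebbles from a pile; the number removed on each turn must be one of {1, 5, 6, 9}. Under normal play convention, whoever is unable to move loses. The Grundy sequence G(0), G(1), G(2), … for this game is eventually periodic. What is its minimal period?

12

n :  0  1  2  3  4  5  6  7  8  9 10 11 12 13 14 15 16 17 18 19 20 21 22 23 24 25
G :  0  1  0  1  0  1  2  3  2  3  2  3  0  1  0  1  0  1  2  3  2  3  2  3  0  1
G(n+12) = G(n) holds for n = 0,…,8 (a full window of length max(S) = 9), so the sequence is purely periodic with period 12.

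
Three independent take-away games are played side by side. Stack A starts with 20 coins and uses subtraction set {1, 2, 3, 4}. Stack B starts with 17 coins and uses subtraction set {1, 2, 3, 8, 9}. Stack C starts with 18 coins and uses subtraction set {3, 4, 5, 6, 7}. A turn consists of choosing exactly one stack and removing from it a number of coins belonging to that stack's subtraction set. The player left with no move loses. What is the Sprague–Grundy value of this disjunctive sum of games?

Stack A, S = {1, 2, 3, 4}:
n :  0  1  2  3  4  5  6  7  8  9 10 11 12 13 14 15 16 17 18 19 20
G :  0  1  2  3  4  0  1  2  3  4  0  1  2  3  4  0  1  2  3  4  0
G_A(20) = 0.
Stack B, S = {1, 2, 3, 8, 9}:
G(0) = 0
G(1) = mex{0} = 1
G(2) = mex{1,0} = 2
G(3) = mex{2,1,0} = 3
G(4) = mex{3,2,1} = 0
G(5) = mex{0,3,2} = 1
G(6) = mex{1,0,3} = 2
G(7) = mex{2,1,0} = 3
G(8) = mex{3,2,1,0} = 4
G(9) = mex{4,3,2,1,0} = 5
G(10) = mex{5,4,3,2,1} = 0
G(11) = mex{0,5,4,3,2} = 1
G(12) = mex{1,0,5,0,3} = 2
G(13) = mex{2,1,0,1,0} = 3
G(14) = mex{3,2,1,2,1} = 0
G(15) = mex{0,3,2,3,2} = 1
G(16) = mex{1,0,3,4,3} = 2
G(17) = mex{2,1,0,5,4} = 3
G_B(17) = 3.
Stack C, S = {3, 4, 5, 6, 7}:
G(0) = 0
G(1) = mex{} = 0
G(2) = mex{} = 0
G(3) = mex{0} = 1
G(4) = mex{0,0} = 1
G(5) = mex{0,0,0} = 1
G(6) = mex{1,0,0,0} = 2
G(7) = mex{1,1,0,0,0} = 2
G(8) = mex{1,1,1,0,0} = 2
G(9) = mex{2,1,1,1,0} = 3
G(10) = mex{2,2,1,1,1} = 0
G(11) = mex{2,2,2,1,1} = 0
G(12) = mex{3,2,2,2,1} = 0
G(13) = mex{0,3,2,2,2} = 1
G(14) = mex{0,0,3,2,2} = 1
G(15) = mex{0,0,0,3,2} = 1
G(16) = mex{1,0,0,0,3} = 2
G(17) = mex{1,1,0,0,0} = 2
G(18) = mex{1,1,1,0,0} = 2
G_C(18) = 2.
Combined Grundy value = 0 ⊕ 3 ⊕ 2 = 1.

1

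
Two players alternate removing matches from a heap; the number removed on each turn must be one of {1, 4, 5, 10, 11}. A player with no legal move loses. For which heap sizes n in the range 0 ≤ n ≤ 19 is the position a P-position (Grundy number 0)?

G(0) = 0
G(1) = mex{0} = 1
G(2) = mex{1} = 0
G(3) = mex{0} = 1
G(4) = mex{1,0} = 2
G(5) = mex{2,1,0} = 3
G(6) = mex{3,0,1} = 2
G(7) = mex{2,1,0} = 3
G(8) = mex{3,2,1} = 0
G(9) = mex{0,3,2} = 1
G(10) = mex{1,2,3,0} = 4
G(11) = mex{4,3,2,1,0} = 5
G(12) = mex{5,0,3,0,1} = 2
G(13) = mex{2,1,0,1,0} = 3
G(14) = mex{3,4,1,2,1} = 0
G(15) = mex{0,5,4,3,2} = 1
G(16) = mex{1,2,5,2,3} = 0
G(17) = mex{0,3,2,3,2} = 1
G(18) = mex{1,0,3,0,3} = 2
G(19) = mex{2,1,0,1,0} = 3
P-positions are exactly the n with G(n) = 0.

0, 2, 8, 14, 16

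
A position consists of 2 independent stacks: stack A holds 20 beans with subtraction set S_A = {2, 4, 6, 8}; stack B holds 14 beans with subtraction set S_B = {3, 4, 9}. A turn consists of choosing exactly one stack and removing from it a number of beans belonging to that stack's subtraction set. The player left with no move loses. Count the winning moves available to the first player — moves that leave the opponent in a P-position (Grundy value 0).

0

Stack A, S = {2, 4, 6, 8}:
G(0) = 0
G(1) = mex{} = 0
G(2) = mex{0} = 1
G(3) = mex{0} = 1
G(4) = mex{1,0} = 2
G(5) = mex{1,0} = 2
G(6) = mex{2,1,0} = 3
G(7) = mex{2,1,0} = 3
G(8) = mex{3,2,1,0} = 4
G(9) = mex{3,2,1,0} = 4
G(10) = mex{4,3,2,1} = 0
G(11) = mex{4,3,2,1} = 0
G(12) = mex{0,4,3,2} = 1
G(13) = mex{0,4,3,2} = 1
G(14) = mex{1,0,4,3} = 2
G(15) = mex{1,0,4,3} = 2
G(16) = mex{2,1,0,4} = 3
G(17) = mex{2,1,0,4} = 3
G(18) = mex{3,2,1,0} = 4
G(19) = mex{3,2,1,0} = 4
G(20) = mex{4,3,2,1} = 0
G_A(20) = 0.
Stack B, S = {3, 4, 9}:
G(0) = 0
G(1) = mex{} = 0
G(2) = mex{} = 0
G(3) = mex{0} = 1
G(4) = mex{0,0} = 1
G(5) = mex{0,0} = 1
G(6) = mex{1,0} = 2
G(7) = mex{1,1} = 0
G(8) = mex{1,1} = 0
G(9) = mex{2,1,0} = 3
G(10) = mex{0,2,0} = 1
G(11) = mex{0,0,0} = 1
G(12) = mex{3,0,1} = 2
G(13) = mex{1,3,1} = 0
G(14) = mex{1,1,1} = 0
G_B(14) = 0.
Combined Grundy value = 0 ⊕ 0 = 0.
A winning move leaves total XOR = 0, i.e. changes one component's Grundy value g to g ⊕ X where X is the current total.
Stack A: target g' = 0⊕0 = 0, but every legal move changes the Grundy value (mex property), so 0 moves.
Stack B: target g' = 0⊕0 = 0, but every legal move changes the Grundy value (mex property), so 0 moves.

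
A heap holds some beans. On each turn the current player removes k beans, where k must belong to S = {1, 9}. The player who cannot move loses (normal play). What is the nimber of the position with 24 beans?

0

n :  0  1  2  3  4  5  6  7  8  9 10 11 12 13 14 15 16 17 18 19 20 21 22 23 24
G :  0  1  0  1  0  1  0  1  0  1  0  1  0  1  0  1  0  1  0  1  0  1  0  1  0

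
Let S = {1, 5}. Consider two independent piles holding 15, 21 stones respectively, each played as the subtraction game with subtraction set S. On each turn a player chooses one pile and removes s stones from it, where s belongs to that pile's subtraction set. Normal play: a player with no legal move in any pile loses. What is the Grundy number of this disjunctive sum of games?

0

All piles use S = {1, 5}:
n :  0  1  2  3  4  5  6  7  8  9 10 11 12 13 14 15 16 17 18 19 20 21
G :  0  1  0  1  0  1  0  1  0  1  0  1  0  1  0  1  0  1  0  1  0  1
Pile A: G(15) = 1.
Pile B: G(21) = 1.
Combined Grundy value = 1 ⊕ 1 = 0.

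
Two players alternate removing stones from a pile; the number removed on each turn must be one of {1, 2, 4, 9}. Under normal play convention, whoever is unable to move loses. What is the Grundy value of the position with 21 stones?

G(0) = 0
G(1) = mex{0} = 1
G(2) = mex{1,0} = 2
G(3) = mex{2,1} = 0
G(4) = mex{0,2,0} = 1
G(5) = mex{1,0,1} = 2
G(6) = mex{2,1,2} = 0
G(7) = mex{0,2,0} = 1
G(8) = mex{1,0,1} = 2
G(9) = mex{2,1,2,0} = 3
G(10) = mex{3,2,0,1} = 4
G(11) = mex{4,3,1,2} = 0
G(12) = mex{0,4,2,0} = 1
G(13) = mex{1,0,3,1} = 2
G(14) = mex{2,1,4,2} = 0
G(15) = mex{0,2,0,0} = 1
G(16) = mex{1,0,1,1} = 2
G(17) = mex{2,1,2,2} = 0
G(18) = mex{0,2,0,3} = 1
G(19) = mex{1,0,1,4} = 2
G(20) = mex{2,1,2,0} = 3
G(21) = mex{3,2,0,1} = 4

4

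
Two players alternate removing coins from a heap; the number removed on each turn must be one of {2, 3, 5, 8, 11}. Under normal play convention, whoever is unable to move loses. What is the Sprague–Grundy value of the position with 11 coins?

G(0) = 0
G(1) = mex{} = 0
G(2) = mex{0} = 1
G(3) = mex{0,0} = 1
G(4) = mex{1,0} = 2
G(5) = mex{1,1,0} = 2
G(6) = mex{2,1,0} = 3
G(7) = mex{2,2,1} = 0
G(8) = mex{3,2,1,0} = 4
G(9) = mex{0,3,2,0} = 1
G(10) = mex{4,0,2,1} = 3
G(11) = mex{1,4,3,1,0} = 2

2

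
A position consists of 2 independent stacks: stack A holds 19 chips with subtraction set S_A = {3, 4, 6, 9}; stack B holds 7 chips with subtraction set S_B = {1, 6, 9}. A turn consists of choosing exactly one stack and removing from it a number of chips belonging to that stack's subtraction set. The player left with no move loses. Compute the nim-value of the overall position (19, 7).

Stack A, S = {3, 4, 6, 9}:
n :  0  1  2  3  4  5  6  7  8  9 10 11 12 13 14 15 16 17 18 19
G :  0  0  0  1  1  1  2  2  2  3  3  3  0  0  0  1  1  1  2  2
G_A(19) = 2.
Stack B, S = {1, 6, 9}:
G(0) = 0
G(1) = mex{0} = 1
G(2) = mex{1} = 0
G(3) = mex{0} = 1
G(4) = mex{1} = 0
G(5) = mex{0} = 1
G(6) = mex{1,0} = 2
G(7) = mex{2,1} = 0
G_B(7) = 0.
Combined Grundy value = 2 ⊕ 0 = 2.

2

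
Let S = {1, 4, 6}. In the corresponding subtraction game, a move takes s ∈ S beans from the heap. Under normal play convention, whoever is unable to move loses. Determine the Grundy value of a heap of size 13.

n :  0  1  2  3  4  5  6  7  8  9 10 11 12 13
G :  0  1  0  1  2  0  1  0  1  2  0  1  0  1

1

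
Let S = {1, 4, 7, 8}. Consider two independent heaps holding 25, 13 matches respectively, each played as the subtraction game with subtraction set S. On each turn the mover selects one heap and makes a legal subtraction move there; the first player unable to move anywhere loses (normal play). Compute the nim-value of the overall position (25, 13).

3

All heaps use S = {1, 4, 7, 8}:
n :  0  1  2  3  4  5  6  7  8  9 10 11 12 13 14 15 16 17 18 19 20 21 22 23 24 25
G :  0  1  0  1  2  0  1  2  3  2  3  0  1  3  0  1  0  1  2  3  2  4  3  2  3  0
Heap A: G(25) = 0.
Heap B: G(13) = 3.
Combined Grundy value = 0 ⊕ 3 = 3.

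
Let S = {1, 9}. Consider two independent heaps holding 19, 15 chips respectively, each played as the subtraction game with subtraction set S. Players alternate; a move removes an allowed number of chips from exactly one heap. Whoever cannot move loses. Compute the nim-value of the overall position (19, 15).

All heaps use S = {1, 9}:
n :  0  1  2  3  4  5  6  7  8  9 10 11 12 13 14 15 16 17 18 19
G :  0  1  0  1  0  1  0  1  0  1  0  1  0  1  0  1  0  1  0  1
Heap A: G(19) = 1.
Heap B: G(15) = 1.
Combined Grundy value = 1 ⊕ 1 = 0.

0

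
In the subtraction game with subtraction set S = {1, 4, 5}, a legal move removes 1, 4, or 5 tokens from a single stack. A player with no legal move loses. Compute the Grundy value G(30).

n :  0  1  2  3  4  5  6  7  8  9 10 11 12 13 14 15 16 17 18 19 20 21 22 23 24 25 26 27 28 29 30
G :  0  1  0  1  2  3  2  3  0  1  0  1  2  3  2  3  0  1  0  1  2  3  2  3  0  1  0  1  2  3  2

2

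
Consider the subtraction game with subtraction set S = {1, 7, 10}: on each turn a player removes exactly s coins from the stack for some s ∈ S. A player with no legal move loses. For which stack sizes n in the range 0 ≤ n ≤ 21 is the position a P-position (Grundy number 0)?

G(0) = 0
G(1) = mex{0} = 1
G(2) = mex{1} = 0
G(3) = mex{0} = 1
G(4) = mex{1} = 0
G(5) = mex{0} = 1
G(6) = mex{1} = 0
G(7) = mex{0,0} = 1
G(8) = mex{1,1} = 0
G(9) = mex{0,0} = 1
G(10) = mex{1,1,0} = 2
G(11) = mex{2,0,1} = 3
G(12) = mex{3,1,0} = 2
G(13) = mex{2,0,1} = 3
G(14) = mex{3,1,0} = 2
G(15) = mex{2,0,1} = 3
G(16) = mex{3,1,0} = 2
G(17) = mex{2,2,1} = 0
G(18) = mex{0,3,0} = 1
G(19) = mex{1,2,1} = 0
G(20) = mex{0,3,2} = 1
G(21) = mex{1,2,3} = 0
P-positions are exactly the n with G(n) = 0.

0, 2, 4, 6, 8, 17, 19, 21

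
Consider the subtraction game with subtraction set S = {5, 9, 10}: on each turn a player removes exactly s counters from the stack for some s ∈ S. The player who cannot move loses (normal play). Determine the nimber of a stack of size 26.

2

G(0) = 0
G(1) = mex{} = 0
G(2) = mex{} = 0
G(3) = mex{} = 0
G(4) = mex{} = 0
G(5) = mex{0} = 1
G(6) = mex{0} = 1
G(7) = mex{0} = 1
G(8) = mex{0} = 1
G(9) = mex{0,0} = 1
G(10) = mex{1,0,0} = 2
G(11) = mex{1,0,0} = 2
G(12) = mex{1,0,0} = 2
G(13) = mex{1,0,0} = 2
G(14) = mex{1,1,0} = 2
G(15) = mex{2,1,1} = 0
G(16) = mex{2,1,1} = 0
G(17) = mex{2,1,1} = 0
G(18) = mex{2,1,1} = 0
G(19) = mex{2,2,1} = 0
G(20) = mex{0,2,2} = 1
G(21) = mex{0,2,2} = 1
G(22) = mex{0,2,2} = 1
G(23) = mex{0,2,2} = 1
G(24) = mex{0,0,2} = 1
G(25) = mex{1,0,0} = 2
G(26) = mex{1,0,0} = 2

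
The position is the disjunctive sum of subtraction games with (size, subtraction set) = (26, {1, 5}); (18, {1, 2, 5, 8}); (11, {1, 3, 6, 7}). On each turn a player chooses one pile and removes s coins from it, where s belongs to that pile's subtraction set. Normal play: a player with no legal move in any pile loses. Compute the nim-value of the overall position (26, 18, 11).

Pile A, S = {1, 5}:
n :  0  1  2  3  4  5  6  7  8  9 10 11 12 13 14 15 16 17 18 19 20 21 22 23 24 25 26
G :  0  1  0  1  0  1  0  1  0  1  0  1  0  1  0  1  0  1  0  1  0  1  0  1  0  1  0
G_A(26) = 0.
Pile B, S = {1, 2, 5, 8}:
n :  0  1  2  3  4  5  6  7  8  9 10 11 12 13 14 15 16 17 18
G :  0  1  2  0  1  2  0  1  2  0  1  2  0  1  2  0  1  2  0
G_B(18) = 0.
Pile C, S = {1, 3, 6, 7}:
n :  0  1  2  3  4  5  6  7  8  9 10 11
G :  0  1  0  1  0  1  2  3  2  3  2  3
G_C(11) = 3.
Combined Grundy value = 0 ⊕ 0 ⊕ 3 = 3.

3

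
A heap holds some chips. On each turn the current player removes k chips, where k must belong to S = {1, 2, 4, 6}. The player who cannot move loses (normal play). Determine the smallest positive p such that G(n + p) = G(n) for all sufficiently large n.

G(0) = 0
G(1) = mex{0} = 1
G(2) = mex{1,0} = 2
G(3) = mex{2,1} = 0
G(4) = mex{0,2,0} = 1
G(5) = mex{1,0,1} = 2
G(6) = mex{2,1,2,0} = 3
G(7) = mex{3,2,0,1} = 4
G(8) = mex{4,3,1,2} = 0
G(9) = mex{0,4,2,0} = 1
G(10) = mex{1,0,3,1} = 2
G(11) = mex{2,1,4,2} = 0
G(12) = mex{0,2,0,3} = 1
G(13) = mex{1,0,1,4} = 2
G(14) = mex{2,1,2,0} = 3
G(15) = mex{3,2,0,1} = 4
G(16) = mex{4,3,1,2} = 0
G(17) = mex{0,4,2,0} = 1
G(n+8) = G(n) holds for n = 0,…,5 (a full window of length max(S) = 6), so the sequence is purely periodic with period 8.

8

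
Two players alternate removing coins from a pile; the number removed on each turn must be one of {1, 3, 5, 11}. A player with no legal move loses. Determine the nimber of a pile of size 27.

n :  0  1  2  3  4  5  6  7  8  9 10 11 12 13 14 15 16 17 18 19 20 21 22 23 24 25 26 27
G :  0  1  0  1  0  1  0  1  0  1  0  1  0  1  0  1  0  1  0  1  0  1  0  1  0  1  0  1

1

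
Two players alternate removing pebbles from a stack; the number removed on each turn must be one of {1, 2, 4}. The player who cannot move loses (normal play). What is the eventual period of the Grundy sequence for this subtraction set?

n :  0  1  2  3  4  5  6  7  8  9 10 11 12 13 14
G :  0  1  2  0  1  2  0  1  2  0  1  2  0  1  2
G(n+3) = G(n) holds for n = 0,…,3 (a full window of length max(S) = 4), so the sequence is purely periodic with period 3.

3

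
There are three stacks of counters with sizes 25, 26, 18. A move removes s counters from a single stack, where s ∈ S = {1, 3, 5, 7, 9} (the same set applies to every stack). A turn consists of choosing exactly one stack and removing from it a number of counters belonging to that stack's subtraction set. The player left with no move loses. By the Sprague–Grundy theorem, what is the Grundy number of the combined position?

1

All stacks use S = {1, 3, 5, 7, 9}:
G(0) = 0
G(1) = mex{0} = 1
G(2) = mex{1} = 0
G(3) = mex{0,0} = 1
G(4) = mex{1,1} = 0
G(5) = mex{0,0,0} = 1
G(6) = mex{1,1,1} = 0
G(7) = mex{0,0,0,0} = 1
G(8) = mex{1,1,1,1} = 0
G(9) = mex{0,0,0,0,0} = 1
G(10) = mex{1,1,1,1,1} = 0
G(11) = mex{0,0,0,0,0} = 1
G(12) = mex{1,1,1,1,1} = 0
G(13) = mex{0,0,0,0,0} = 1
G(14) = mex{1,1,1,1,1} = 0
G(15) = mex{0,0,0,0,0} = 1
G(16) = mex{1,1,1,1,1} = 0
G(17) = mex{0,0,0,0,0} = 1
G(18) = mex{1,1,1,1,1} = 0
G(19) = mex{0,0,0,0,0} = 1
G(20) = mex{1,1,1,1,1} = 0
G(21) = mex{0,0,0,0,0} = 1
G(22) = mex{1,1,1,1,1} = 0
G(23) = mex{0,0,0,0,0} = 1
G(24) = mex{1,1,1,1,1} = 0
G(25) = mex{0,0,0,0,0} = 1
G(26) = mex{1,1,1,1,1} = 0
Stack A: G(25) = 1.
Stack B: G(26) = 0.
Stack C: G(18) = 0.
Combined Grundy value = 1 ⊕ 0 ⊕ 0 = 1.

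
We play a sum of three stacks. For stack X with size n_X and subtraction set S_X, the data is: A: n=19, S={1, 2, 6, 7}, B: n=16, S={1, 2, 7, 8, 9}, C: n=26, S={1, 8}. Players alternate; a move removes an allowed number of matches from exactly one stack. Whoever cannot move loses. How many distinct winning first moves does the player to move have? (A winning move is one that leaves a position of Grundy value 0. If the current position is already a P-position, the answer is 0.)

Stack A, S = {1, 2, 6, 7}:
G(0) = 0
G(1) = mex{0} = 1
G(2) = mex{1,0} = 2
G(3) = mex{2,1} = 0
G(4) = mex{0,2} = 1
G(5) = mex{1,0} = 2
G(6) = mex{2,1,0} = 3
G(7) = mex{3,2,1,0} = 4
G(8) = mex{4,3,2,1} = 0
G(9) = mex{0,4,0,2} = 1
G(10) = mex{1,0,1,0} = 2
G(11) = mex{2,1,2,1} = 0
G(12) = mex{0,2,3,2} = 1
G(13) = mex{1,0,4,3} = 2
G(14) = mex{2,1,0,4} = 3
G(15) = mex{3,2,1,0} = 4
G(16) = mex{4,3,2,1} = 0
G(17) = mex{0,4,0,2} = 1
G(18) = mex{1,0,1,0} = 2
G(19) = mex{2,1,2,1} = 0
G_A(19) = 0.
Stack B, S = {1, 2, 7, 8, 9}:
G(0) = 0
G(1) = mex{0} = 1
G(2) = mex{1,0} = 2
G(3) = mex{2,1} = 0
G(4) = mex{0,2} = 1
G(5) = mex{1,0} = 2
G(6) = mex{2,1} = 0
G(7) = mex{0,2,0} = 1
G(8) = mex{1,0,1,0} = 2
G(9) = mex{2,1,2,1,0} = 3
G(10) = mex{3,2,0,2,1} = 4
G(11) = mex{4,3,1,0,2} = 5
G(12) = mex{5,4,2,1,0} = 3
G(13) = mex{3,5,0,2,1} = 4
G(14) = mex{4,3,1,0,2} = 5
G(15) = mex{5,4,2,1,0} = 3
G(16) = mex{3,5,3,2,1} = 0
G_B(16) = 0.
Stack C, S = {1, 8}:
n :  0  1  2  3  4  5  6  7  8  9 10 11 12 13 14 15 16 17 18 19 20 21 22 23 24 25 26
G :  0  1  0  1  0  1  0  1  2  0  1  0  1  0  1  0  1  2  0  1  0  1  0  1  0  1  2
G_C(26) = 2.
Combined Grundy value = 0 ⊕ 0 ⊕ 2 = 2.
A winning move leaves total XOR = 0, i.e. changes one component's Grundy value g to g ⊕ X where X is the current total.
Stack A: need g' = 0⊕2 = 2. Options: 19−1→G=2, 19−2→G=1, 19−6→G=2, 19−7→G=1. Hits: 2.
Stack B: need g' = 0⊕2 = 2. Options: 16−1→G=3, 16−2→G=5, 16−7→G=3, 16−8→G=2, 16−9→G=1. Hits: 1.
Stack C: need g' = 2⊕2 = 0. Options: 26−1→G=1, 26−8→G=0. Hits: 1.

4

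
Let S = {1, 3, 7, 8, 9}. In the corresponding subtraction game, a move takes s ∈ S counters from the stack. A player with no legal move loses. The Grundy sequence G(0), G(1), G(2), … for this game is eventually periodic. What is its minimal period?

16

G(0) = 0
G(1) = mex{0} = 1
G(2) = mex{1} = 0
G(3) = mex{0,0} = 1
G(4) = mex{1,1} = 0
G(5) = mex{0,0} = 1
G(6) = mex{1,1} = 0
G(7) = mex{0,0,0} = 1
G(8) = mex{1,1,1,0} = 2
G(9) = mex{2,0,0,1,0} = 3
G(10) = mex{3,1,1,0,1} = 2
G(11) = mex{2,2,0,1,0} = 3
G(12) = mex{3,3,1,0,1} = 2
G(13) = mex{2,2,0,1,0} = 3
G(14) = mex{3,3,1,0,1} = 2
G(15) = mex{2,2,2,1,0} = 3
G(16) = mex{3,3,3,2,1} = 0
G(17) = mex{0,2,2,3,2} = 1
G(18) = mex{1,3,3,2,3} = 0
G(19) = mex{0,0,2,3,2} = 1
G(20) = mex{1,1,3,2,3} = 0
G(21) = mex{0,0,2,3,2} = 1
G(22) = mex{1,1,3,2,3} = 0
G(23) = mex{0,0,0,3,2} = 1
G(24) = mex{1,1,1,0,3} = 2
G(25) = mex{2,0,0,1,0} = 3
G(26) = mex{3,1,1,0,1} = 2
G(27) = mex{2,2,0,1,0} = 3
G(28) = mex{3,3,1,0,1} = 2
G(29) = mex{2,2,0,1,0} = 3
G(30) = mex{3,3,1,0,1} = 2
G(31) = mex{2,2,2,1,0} = 3
G(32) = mex{3,3,3,2,1} = 0
G(33) = mex{0,2,2,3,2} = 1
G(n+16) = G(n) holds for n = 0,…,8 (a full window of length max(S) = 9), so the sequence is purely periodic with period 16.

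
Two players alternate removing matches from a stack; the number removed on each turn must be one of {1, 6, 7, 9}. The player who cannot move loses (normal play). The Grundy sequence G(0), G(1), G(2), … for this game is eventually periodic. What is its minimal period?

12

n :  0  1  2  3  4  5  6  7  8  9 10 11 12 13 14 15 16 17 18 19 20 21 22 23 24 25
G :  0  1  0  1  0  1  2  3  2  3  2  3  0  1  0  1  0  1  2  3  2  3  2  3  0  1
G(n+12) = G(n) holds for n = 0,…,8 (a full window of length max(S) = 9), so the sequence is purely periodic with period 12.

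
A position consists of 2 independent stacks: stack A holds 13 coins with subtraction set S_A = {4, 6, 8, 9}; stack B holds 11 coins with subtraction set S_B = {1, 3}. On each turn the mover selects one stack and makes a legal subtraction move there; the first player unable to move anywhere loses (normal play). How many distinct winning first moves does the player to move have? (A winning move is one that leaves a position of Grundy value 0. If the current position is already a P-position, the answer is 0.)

Stack A, S = {4, 6, 8, 9}:
G(0) = 0
G(1) = mex{} = 0
G(2) = mex{} = 0
G(3) = mex{} = 0
G(4) = mex{0} = 1
G(5) = mex{0} = 1
G(6) = mex{0,0} = 1
G(7) = mex{0,0} = 1
G(8) = mex{1,0,0} = 2
G(9) = mex{1,0,0,0} = 2
G(10) = mex{1,1,0,0} = 2
G(11) = mex{1,1,0,0} = 2
G(12) = mex{2,1,1,0} = 3
G(13) = mex{2,1,1,1} = 0
G_A(13) = 0.
Stack B, S = {1, 3}:
n :  0  1  2  3  4  5  6  7  8  9 10 11
G :  0  1  0  1  0  1  0  1  0  1  0  1
G_B(11) = 1.
Combined Grundy value = 0 ⊕ 1 = 1.
A winning move leaves total XOR = 0, i.e. changes one component's Grundy value g to g ⊕ X where X is the current total.
Stack A: need g' = 0⊕1 = 1. Options: 13−4→G=2, 13−6→G=1, 13−8→G=1, 13−9→G=1. Hits: 3.
Stack B: need g' = 1⊕1 = 0. Options: 11−1→G=0, 11−3→G=0. Hits: 2.

5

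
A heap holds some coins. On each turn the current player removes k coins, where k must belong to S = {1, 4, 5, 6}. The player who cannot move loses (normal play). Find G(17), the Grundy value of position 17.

4

G(0) = 0
G(1) = mex{0} = 1
G(2) = mex{1} = 0
G(3) = mex{0} = 1
G(4) = mex{1,0} = 2
G(5) = mex{2,1,0} = 3
G(6) = mex{3,0,1,0} = 2
G(7) = mex{2,1,0,1} = 3
G(8) = mex{3,2,1,0} = 4
G(9) = mex{4,3,2,1} = 0
G(10) = mex{0,2,3,2} = 1
G(11) = mex{1,3,2,3} = 0
G(12) = mex{0,4,3,2} = 1
G(13) = mex{1,0,4,3} = 2
G(14) = mex{2,1,0,4} = 3
G(15) = mex{3,0,1,0} = 2
G(16) = mex{2,1,0,1} = 3
G(17) = mex{3,2,1,0} = 4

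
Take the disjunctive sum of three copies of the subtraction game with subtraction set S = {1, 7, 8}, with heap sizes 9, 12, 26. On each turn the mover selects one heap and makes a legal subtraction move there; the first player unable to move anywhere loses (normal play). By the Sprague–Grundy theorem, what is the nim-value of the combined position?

All heaps use S = {1, 7, 8}:
G(0) = 0
G(1) = mex{0} = 1
G(2) = mex{1} = 0
G(3) = mex{0} = 1
G(4) = mex{1} = 0
G(5) = mex{0} = 1
G(6) = mex{1} = 0
G(7) = mex{0,0} = 1
G(8) = mex{1,1,0} = 2
G(9) = mex{2,0,1} = 3
G(10) = mex{3,1,0} = 2
G(11) = mex{2,0,1} = 3
G(12) = mex{3,1,0} = 2
G(13) = mex{2,0,1} = 3
G(14) = mex{3,1,0} = 2
G(15) = mex{2,2,1} = 0
G(16) = mex{0,3,2} = 1
G(17) = mex{1,2,3} = 0
G(18) = mex{0,3,2} = 1
G(19) = mex{1,2,3} = 0
G(20) = mex{0,3,2} = 1
G(21) = mex{1,2,3} = 0
G(22) = mex{0,0,2} = 1
G(23) = mex{1,1,0} = 2
G(24) = mex{2,0,1} = 3
G(25) = mex{3,1,0} = 2
G(26) = mex{2,0,1} = 3
Heap A: G(9) = 3.
Heap B: G(12) = 2.
Heap C: G(26) = 3.
Combined Grundy value = 3 ⊕ 2 ⊕ 3 = 2.

2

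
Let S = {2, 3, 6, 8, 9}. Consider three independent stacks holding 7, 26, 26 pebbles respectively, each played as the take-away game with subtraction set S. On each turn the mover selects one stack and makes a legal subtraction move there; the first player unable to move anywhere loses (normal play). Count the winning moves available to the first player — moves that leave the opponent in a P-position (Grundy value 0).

4

All stacks use S = {2, 3, 6, 8, 9}:
n :  0  1  2  3  4  5  6  7  8  9 10 11 12 13 14 15 16 17 18 19 20 21 22 23 24 25 26
G :  0  0  1  1  2  0  3  1  2  2  3  3  0  4  1  5  0  0  1  1  2  2  3  3  4  2  5
Stack A: G(7) = 1.
Stack B: G(26) = 5.
Stack C: G(26) = 5.
Combined Grundy value = 1 ⊕ 5 ⊕ 5 = 1.
A winning move leaves total XOR = 0, i.e. changes one component's Grundy value g to g ⊕ X where X is the current total.
Stack A: need g' = 1⊕1 = 0. Options: 7−2→G=0, 7−3→G=2, 7−6→G=0. Hits: 2.
Stack B: need g' = 5⊕1 = 4. Options: 26−2→G=4, 26−3→G=3, 26−6→G=2, 26−8→G=1, 26−9→G=0. Hits: 1.
Stack C: need g' = 5⊕1 = 4. Options: 26−2→G=4, 26−3→G=3, 26−6→G=2, 26−8→G=1, 26−9→G=0. Hits: 1.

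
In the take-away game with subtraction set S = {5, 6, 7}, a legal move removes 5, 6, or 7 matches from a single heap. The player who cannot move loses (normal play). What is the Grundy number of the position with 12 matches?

0

n :  0  1  2  3  4  5  6  7  8  9 10 11 12
G :  0  0  0  0  0  1  1  1  1  1  2  2  0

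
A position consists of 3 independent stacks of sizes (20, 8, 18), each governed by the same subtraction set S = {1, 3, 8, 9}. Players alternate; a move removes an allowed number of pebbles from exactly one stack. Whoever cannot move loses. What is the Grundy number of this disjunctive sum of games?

All stacks use S = {1, 3, 8, 9}:
n :  0  1  2  3  4  5  6  7  8  9 10 11 12 13 14 15 16 17 18 19 20
G :  0  1  0  1  0  1  0  1  2  3  2  3  2  3  2  3  0  1  0  1  0
Stack A: G(20) = 0.
Stack B: G(8) = 2.
Stack C: G(18) = 0.
Combined Grundy value = 0 ⊕ 2 ⊕ 0 = 2.

2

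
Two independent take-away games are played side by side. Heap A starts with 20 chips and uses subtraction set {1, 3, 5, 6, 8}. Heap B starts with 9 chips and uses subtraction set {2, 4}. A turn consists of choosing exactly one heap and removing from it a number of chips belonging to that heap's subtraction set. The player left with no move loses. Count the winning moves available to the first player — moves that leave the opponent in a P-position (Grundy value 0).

2

Heap A, S = {1, 3, 5, 6, 8}:
n :  0  1  2  3  4  5  6  7  8  9 10 11 12 13 14 15 16 17 18 19 20
G :  0  1  0  1  0  1  2  3  2  3  2  0  1  0  1  0  1  2  3  2  3
G_A(20) = 3.
Heap B, S = {2, 4}:
n : 0 1 2 3 4 5 6 7 8 9
G : 0 0 1 1 2 2 0 0 1 1
G_B(9) = 1.
Combined Grundy value = 3 ⊕ 1 = 2.
A winning move leaves total XOR = 0, i.e. changes one component's Grundy value g to g ⊕ X where X is the current total.
Heap A: need g' = 3⊕2 = 1. Options: 20−1→G=2, 20−3→G=2, 20−5→G=0, 20−6→G=1, 20−8→G=1. Hits: 2.
Heap B: need g' = 1⊕2 = 3. Options: 9−2→G=0, 9−4→G=2. Hits: 0.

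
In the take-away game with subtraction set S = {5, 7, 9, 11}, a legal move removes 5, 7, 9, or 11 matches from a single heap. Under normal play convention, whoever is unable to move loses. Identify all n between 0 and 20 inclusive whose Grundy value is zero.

n :  0  1  2  3  4  5  6  7  8  9 10 11 12 13 14 15 16 17 18 19 20
G :  0  0  0  0  0  1  1  1  1  1  2  2  2  2  2  3  0  0  0  0  0
P-positions are exactly the n with G(n) = 0.

0, 1, 2, 3, 4, 16, 17, 18, 19, 20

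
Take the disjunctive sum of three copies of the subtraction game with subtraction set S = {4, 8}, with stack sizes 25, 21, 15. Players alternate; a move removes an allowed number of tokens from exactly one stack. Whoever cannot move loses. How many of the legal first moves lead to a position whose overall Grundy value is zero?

3

All stacks use S = {4, 8}:
n :  0  1  2  3  4  5  6  7  8  9 10 11 12 13 14 15 16 17 18 19 20 21 22 23 24 25
G :  0  0  0  0  1  1  1  1  2  2  2  2  0  0  0  0  1  1  1  1  2  2  2  2  0  0
Stack A: G(25) = 0.
Stack B: G(21) = 2.
Stack C: G(15) = 0.
Combined Grundy value = 0 ⊕ 2 ⊕ 0 = 2.
A winning move leaves total XOR = 0, i.e. changes one component's Grundy value g to g ⊕ X where X is the current total.
Stack A: need g' = 0⊕2 = 2. Options: 25−4→G=2, 25−8→G=1. Hits: 1.
Stack B: need g' = 2⊕2 = 0. Options: 21−4→G=1, 21−8→G=0. Hits: 1.
Stack C: need g' = 0⊕2 = 2. Options: 15−4→G=2, 15−8→G=1. Hits: 1.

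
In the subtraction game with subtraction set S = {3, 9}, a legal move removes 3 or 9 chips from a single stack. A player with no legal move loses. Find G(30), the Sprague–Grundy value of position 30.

n :  0  1  2  3  4  5  6  7  8  9 10 11 12 13 14 15 16 17 18 19 20 21 22 23 24 25 26 27 28 29 30
G :  0  0  0  1  1  1  0  0  0  1  1  1  0  0  0  1  1  1  0  0  0  1  1  1  0  0  0  1  1  1  0

0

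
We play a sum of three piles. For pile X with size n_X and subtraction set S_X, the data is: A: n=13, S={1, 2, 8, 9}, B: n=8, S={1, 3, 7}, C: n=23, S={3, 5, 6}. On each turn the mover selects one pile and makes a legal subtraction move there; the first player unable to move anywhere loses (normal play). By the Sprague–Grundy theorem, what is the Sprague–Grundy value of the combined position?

1

Pile A, S = {1, 2, 8, 9}:
n :  0  1  2  3  4  5  6  7  8  9 10 11 12 13
G :  0  1  2  0  1  2  0  1  2  3  0  1  2  0
G_A(13) = 0.
Pile B, S = {1, 3, 7}:
n : 0 1 2 3 4 5 6 7 8
G : 0 1 0 1 0 1 0 1 0
G_B(8) = 0.
Pile C, S = {3, 5, 6}:
G(0) = 0
G(1) = mex{} = 0
G(2) = mex{} = 0
G(3) = mex{0} = 1
G(4) = mex{0} = 1
G(5) = mex{0,0} = 1
G(6) = mex{1,0,0} = 2
G(7) = mex{1,0,0} = 2
G(8) = mex{1,1,0} = 2
G(9) = mex{2,1,1} = 0
G(10) = mex{2,1,1} = 0
G(11) = mex{2,2,1} = 0
G(12) = mex{0,2,2} = 1
G(13) = mex{0,2,2} = 1
G(14) = mex{0,0,2} = 1
G(15) = mex{1,0,0} = 2
G(16) = mex{1,0,0} = 2
G(17) = mex{1,1,0} = 2
G(18) = mex{2,1,1} = 0
G(19) = mex{2,1,1} = 0
G(20) = mex{2,2,1} = 0
G(21) = mex{0,2,2} = 1
G(22) = mex{0,2,2} = 1
G(23) = mex{0,0,2} = 1
G_C(23) = 1.
Combined Grundy value = 0 ⊕ 0 ⊕ 1 = 1.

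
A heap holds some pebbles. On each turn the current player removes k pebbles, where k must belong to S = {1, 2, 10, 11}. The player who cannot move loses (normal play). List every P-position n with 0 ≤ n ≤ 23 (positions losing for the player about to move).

n :  0  1  2  3  4  5  6  7  8  9 10 11 12 13 14 15 16 17 18 19 20 21 22 23
G :  0  1  2  0  1  2  0  1  2  0  1  2  0  1  2  0  1  2  0  1  2  0  1  2
P-positions are exactly the n with G(n) = 0.

0, 3, 6, 9, 12, 15, 18, 21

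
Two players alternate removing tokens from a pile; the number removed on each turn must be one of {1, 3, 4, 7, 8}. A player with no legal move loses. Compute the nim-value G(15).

2

G(0) = 0
G(1) = mex{0} = 1
G(2) = mex{1} = 0
G(3) = mex{0,0} = 1
G(4) = mex{1,1,0} = 2
G(5) = mex{2,0,1} = 3
G(6) = mex{3,1,0} = 2
G(7) = mex{2,2,1,0} = 3
G(8) = mex{3,3,2,1,0} = 4
G(9) = mex{4,2,3,0,1} = 5
G(10) = mex{5,3,2,1,0} = 4
G(11) = mex{4,4,3,2,1} = 0
G(12) = mex{0,5,4,3,2} = 1
G(13) = mex{1,4,5,2,3} = 0
G(14) = mex{0,0,4,3,2} = 1
G(15) = mex{1,1,0,4,3} = 2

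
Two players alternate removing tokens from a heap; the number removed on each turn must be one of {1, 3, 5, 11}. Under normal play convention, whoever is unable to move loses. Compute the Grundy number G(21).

n :  0  1  2  3  4  5  6  7  8  9 10 11 12 13 14 15 16 17 18 19 20 21
G :  0  1  0  1  0  1  0  1  0  1  0  1  0  1  0  1  0  1  0  1  0  1

1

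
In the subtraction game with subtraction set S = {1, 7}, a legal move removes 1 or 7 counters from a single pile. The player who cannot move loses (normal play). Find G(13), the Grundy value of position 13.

1

G(0) = 0
G(1) = mex{0} = 1
G(2) = mex{1} = 0
G(3) = mex{0} = 1
G(4) = mex{1} = 0
G(5) = mex{0} = 1
G(6) = mex{1} = 0
G(7) = mex{0,0} = 1
G(8) = mex{1,1} = 0
G(9) = mex{0,0} = 1
G(10) = mex{1,1} = 0
G(11) = mex{0,0} = 1
G(12) = mex{1,1} = 0
G(13) = mex{0,0} = 1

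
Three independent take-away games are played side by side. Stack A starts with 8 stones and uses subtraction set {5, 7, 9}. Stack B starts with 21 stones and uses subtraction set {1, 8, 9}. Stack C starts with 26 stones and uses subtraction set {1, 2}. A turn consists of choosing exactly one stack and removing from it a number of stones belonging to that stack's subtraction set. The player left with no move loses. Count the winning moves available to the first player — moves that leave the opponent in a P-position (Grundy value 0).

2

Stack A, S = {5, 7, 9}:
G(0) = 0
G(1) = mex{} = 0
G(2) = mex{} = 0
G(3) = mex{} = 0
G(4) = mex{} = 0
G(5) = mex{0} = 1
G(6) = mex{0} = 1
G(7) = mex{0,0} = 1
G(8) = mex{0,0} = 1
G_A(8) = 1.
Stack B, S = {1, 8, 9}:
G(0) = 0
G(1) = mex{0} = 1
G(2) = mex{1} = 0
G(3) = mex{0} = 1
G(4) = mex{1} = 0
G(5) = mex{0} = 1
G(6) = mex{1} = 0
G(7) = mex{0} = 1
G(8) = mex{1,0} = 2
G(9) = mex{2,1,0} = 3
G(10) = mex{3,0,1} = 2
G(11) = mex{2,1,0} = 3
G(12) = mex{3,0,1} = 2
G(13) = mex{2,1,0} = 3
G(14) = mex{3,0,1} = 2
G(15) = mex{2,1,0} = 3
G(16) = mex{3,2,1} = 0
G(17) = mex{0,3,2} = 1
G(18) = mex{1,2,3} = 0
G(19) = mex{0,3,2} = 1
G(20) = mex{1,2,3} = 0
G(21) = mex{0,3,2} = 1
G_B(21) = 1.
Stack C, S = {1, 2}:
G(0) = 0
G(1) = mex{0} = 1
G(2) = mex{1,0} = 2
G(3) = mex{2,1} = 0
G(4) = mex{0,2} = 1
G(5) = mex{1,0} = 2
G(6) = mex{2,1} = 0
G(7) = mex{0,2} = 1
G(8) = mex{1,0} = 2
G(9) = mex{2,1} = 0
G(10) = mex{0,2} = 1
G(11) = mex{1,0} = 2
G(12) = mex{2,1} = 0
G(13) = mex{0,2} = 1
G(14) = mex{1,0} = 2
G(15) = mex{2,1} = 0
G(16) = mex{0,2} = 1
G(17) = mex{1,0} = 2
G(18) = mex{2,1} = 0
G(19) = mex{0,2} = 1
G(20) = mex{1,0} = 2
G(21) = mex{2,1} = 0
G(22) = mex{0,2} = 1
G(23) = mex{1,0} = 2
G(24) = mex{2,1} = 0
G(25) = mex{0,2} = 1
G(26) = mex{1,0} = 2
G_C(26) = 2.
Combined Grundy value = 1 ⊕ 1 ⊕ 2 = 2.
A winning move leaves total XOR = 0, i.e. changes one component's Grundy value g to g ⊕ X where X is the current total.
Stack A: need g' = 1⊕2 = 3. Options: 8−5→G=0, 8−7→G=0. Hits: 0.
Stack B: need g' = 1⊕2 = 3. Options: 21−1→G=0, 21−8→G=3, 21−9→G=2. Hits: 1.
Stack C: need g' = 2⊕2 = 0. Options: 26−1→G=1, 26−2→G=0. Hits: 1.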